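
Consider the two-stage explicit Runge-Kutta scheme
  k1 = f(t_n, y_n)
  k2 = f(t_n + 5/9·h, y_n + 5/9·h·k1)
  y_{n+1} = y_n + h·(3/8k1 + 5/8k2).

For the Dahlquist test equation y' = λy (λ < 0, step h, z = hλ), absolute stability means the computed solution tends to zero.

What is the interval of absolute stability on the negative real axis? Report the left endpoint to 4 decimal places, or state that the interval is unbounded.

With y'=λy (z=hλ):
  k1=λy_n ⇒ h·k1=z·y_n;  k2=λ(1+5/9z)y_n ⇒ h·k2=z(1+5/9z)y_n
  y_{n+1}/y_n = 1 + 3/8z + 5/8z(1+5/9z) = 1 + z + 25/72z²
  Hence R(z) = 1 + z + 25/72z².

Boundary: |R(x)|=1, x<0.
x=-1.01: |R|=0.3442
R=1: x+25/72x²=0 ⇒ x=−72/25=-2.8800; min R=1−1/(4·25/72)=0.2800>−1
Confirm numerically:
  x=-2.629: |R|=0.77088 <1
  x=-1.800: |R|=0.32500 <1
  x=-1.222: |R|=0.29650 <1
  x=-3.312: |R|=1.49680 >1
  x=-3.149: |R|=1.29413 >1
Stable set (-2.8800, 0).

z∈(-2.8800,0).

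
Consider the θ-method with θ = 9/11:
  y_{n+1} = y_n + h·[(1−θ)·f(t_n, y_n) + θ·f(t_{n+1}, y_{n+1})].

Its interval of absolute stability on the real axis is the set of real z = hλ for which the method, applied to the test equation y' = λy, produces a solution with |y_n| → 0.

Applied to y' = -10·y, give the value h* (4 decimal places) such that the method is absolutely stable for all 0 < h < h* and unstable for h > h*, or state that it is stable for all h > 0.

Set f=λy, z=hλ:
  y_{n+1} = y_n + z·[2/11·y_n + 9/11·y_{n+1}] ⇒ (1 − 9/11z)y_{n+1} = (1 + 2/11z)y_n
  so R(z) = (1 + 2/11z)/(1 − 9/11z).

Find x<0 with |R(x)|<1.
x=-0.79: |R|=0.5202
x=-2: |R|=0.2414
x=-10: |R|=0.0891
x=-100: |R|=0.2075
θ=9/11≥1/2 ⇒ |1+2/11x|<|1−9/11x| ∀x<0 ⇒ stable on all of ℝ⁻.

(−∞, 0) — no finite endpoint. Any h>0 works for λ=-10.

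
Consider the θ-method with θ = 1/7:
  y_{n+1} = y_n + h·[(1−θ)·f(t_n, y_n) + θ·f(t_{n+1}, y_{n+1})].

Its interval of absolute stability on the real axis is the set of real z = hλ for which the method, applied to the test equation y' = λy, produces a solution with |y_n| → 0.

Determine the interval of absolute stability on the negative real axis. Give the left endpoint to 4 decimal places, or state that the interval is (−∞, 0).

Set f=λy, z=hλ:
  y_{n+1} = y_n + z·[6/7·y_n + 1/7·y_{n+1}] ⇒ (1 − 1/7z)y_{n+1} = (1 + 6/7z)y_n
  ⇒ R(z) = (1 + 6/7z)/(1 − 1/7z).

Solve |R(x)|<1 on ℝ⁻.
x=-1.29: |R|=0.0893
R=−1: 1+6/7x = −1+1/7x ⇒ -5/7x=2 ⇒ x=2/(-5/7)=-2.8000
Confirm numerically:
  x=-2.603: |R|=0.89743 <1
  x=-2.601: |R|=0.89636 <1
  x=-2.280: |R|=0.71983 <1
  x=-3.114: |R|=1.15523 >1
  x=-2.880: |R|=1.04049 >1
Stable set (-2.8000, 0).

z∈(-2.8000,0).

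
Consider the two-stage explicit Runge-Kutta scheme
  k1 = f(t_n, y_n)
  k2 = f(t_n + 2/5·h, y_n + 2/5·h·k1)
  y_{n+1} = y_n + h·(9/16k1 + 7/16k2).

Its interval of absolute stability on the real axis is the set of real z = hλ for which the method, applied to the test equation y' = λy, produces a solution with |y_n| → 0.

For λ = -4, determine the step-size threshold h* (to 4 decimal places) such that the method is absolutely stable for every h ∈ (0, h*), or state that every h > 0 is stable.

Set f=λy, z=hλ:
  k1=λy_n ⇒ h·k1=z·y_n;  k2=λ(1+2/5z)y_n ⇒ h·k2=z(1+2/5z)y_n
  y_{n+1}/y_n = 1 + 9/16z + 7/16z(1+2/5z) = 1 + z + 7/40z²
  Hence R(z) = 1 + z + 7/40z².

Solve |R(x)|<1 on ℝ⁻.
x=-0.96: |R|=0.2013
R=1: x+7/40x²=0 ⇒ x=−40/7=-5.7143; min R=1−1/(4·7/40)=-0.4286>−1
Confirm numerically:
  x=-5.361: |R|=0.66856 <1
  x=-4.038: |R|=0.18455 <1
  x=-3.453: |R|=0.36644 <1
  x=-2.488: |R|=0.40472 <1
  x=-5.938: |R|=1.23247 >1
  x=-5.789: |R|=1.07569 >1
  x=-5.785: |R|=1.07159 >1
Stable set (-5.7143, 0).

(-5.7143,0); λ=-4 ⇒ h* = (40/7)/4 = 1.4286.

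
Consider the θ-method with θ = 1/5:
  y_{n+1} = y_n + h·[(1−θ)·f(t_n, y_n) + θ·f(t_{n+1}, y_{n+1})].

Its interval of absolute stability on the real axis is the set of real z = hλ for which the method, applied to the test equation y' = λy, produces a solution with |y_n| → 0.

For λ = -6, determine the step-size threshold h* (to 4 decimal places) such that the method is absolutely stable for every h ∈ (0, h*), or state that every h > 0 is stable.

Set f=λy, z=hλ:
  y_{n+1} = y_n + z·[4/5·y_n + 1/5·y_{n+1}] ⇒ (1 − 1/5z)y_{n+1} = (1 + 4/5z)y_n
  R(z) = (1 + 4/5z)/(1 − 1/5z).

Need |R(x)|<1, x<0.
x=-0.35: |R|=0.6729
R=−1: 1+4/5x = −1+1/5x ⇒ -3/5x=2 ⇒ x=2/(-3/5)=-3.3333
Confirm numerically:
  x=-2.633: |R|=0.72475 <1
  x=-2.388: |R|=0.61613 <1
  x=-2.154: |R|=0.50545 <1
  x=-1.482: |R|=0.14317 <1
  x=-3.444: |R|=1.03932 >1
  x=-3.430: |R|=1.03440 >1
  x=-3.362: |R|=1.01028 >1
Stable set (-3.3333, 0).

(-3.3333,0); λ=-6 ⇒ h* = (10/3)/6 = 0.5556.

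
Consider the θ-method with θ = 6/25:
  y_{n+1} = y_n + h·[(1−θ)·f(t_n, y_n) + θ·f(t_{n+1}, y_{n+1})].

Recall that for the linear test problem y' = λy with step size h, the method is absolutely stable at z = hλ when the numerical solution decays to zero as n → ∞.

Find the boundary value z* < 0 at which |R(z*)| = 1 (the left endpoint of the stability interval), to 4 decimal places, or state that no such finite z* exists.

z* = -3.8462.

On y'=λy, z=hλ:
  y_{n+1} = y_n + z·[19/25·y_n + 6/25·y_{n+1}] ⇒ (1 − 6/25z)y_{n+1} = (1 + 19/25z)y_n
  R(z) = (1 + 19/25z)/(1 − 6/25z).

Need |R(x)|<1, x<0.
x=-0.37: |R|=0.6602
R=−1: 1+19/25x = −1+6/25x ⇒ -13/25x=2 ⇒ x=2/(-13/25)=-3.8462
Confirm numerically:
  x=-3.751: |R|=0.97396 <1
  x=-2.314: |R|=0.48776 <1
  x=-2.222: |R|=0.44918 <1
  x=-4.315: |R|=1.11977 >1
  x=-4.005: |R|=1.04212 >1
  x=-3.889: |R|=1.01152 >1
So |R|<1 on (-3.8462, 0).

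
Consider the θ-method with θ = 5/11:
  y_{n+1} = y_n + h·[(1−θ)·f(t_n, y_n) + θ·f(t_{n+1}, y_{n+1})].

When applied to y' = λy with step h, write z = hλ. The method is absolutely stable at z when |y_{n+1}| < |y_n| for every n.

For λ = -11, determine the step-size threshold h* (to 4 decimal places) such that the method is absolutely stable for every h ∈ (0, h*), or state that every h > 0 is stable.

With y'=λy (z=hλ):
  y_{n+1} = y_n + z·[6/11·y_n + 5/11·y_{n+1}] ⇒ (1 − 5/11z)y_{n+1} = (1 + 6/11z)y_n
  so R(z) = (1 + 6/11z)/(1 − 5/11z).

Solve |R(x)|<1 on ℝ⁻.
x=-1.71: |R|=0.0379
R=−1: 1+6/11x = −1+5/11x ⇒ -1/11x=2 ⇒ x=2/(-1/11)=-22.0000
Confirm numerically:
  x=-13.552: |R|=0.89274 <1
  x=-11.099: |R|=0.83606 <1
  x=-9.597: |R|=0.78973 <1
  x=-22.600: |R|=1.00484 >1
  x=-22.514: |R|=1.00416 >1
  x=-22.458: |R|=1.00371 >1
Interval (-22.0000, 0).

(-22.0000,0); λ=-11 ⇒ h* = (22)/11 = 2.0000.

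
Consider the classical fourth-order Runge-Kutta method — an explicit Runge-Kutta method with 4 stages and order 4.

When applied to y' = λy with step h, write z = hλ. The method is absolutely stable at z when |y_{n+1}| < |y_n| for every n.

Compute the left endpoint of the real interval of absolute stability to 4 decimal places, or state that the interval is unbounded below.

Set f=λy, z=hλ:
  order 4, 4-stage ⇒ R(z)=1+z+z^2/2+z^3/6+z^4/24
  (e.g. R(-1.24)=0.30954, |R|=0.30954)

Need |R(x)|<1, x<0.
x=-1.24: |R|=0.3095
|R(-1.33)|=0.2927 |R(-0.87)|=0.4226 |R(-0.8)|=0.4517
Bisect:
  x_lo=-3.3972 |R|=2.3887  x_hi=-0.3151 |R|=0.7297
  mid=-1.85619 |R|=0.29526 →hi
  mid=-2.62671 |R|=0.78608 →hi
  mid=-3.01198 |R|=1.39913 →lo
  mid=-2.81934 |R|=1.05256 →lo
  mid=-2.72303 |R|=0.91011 →hi
  mid=-2.77119 |R|=0.97894 →hi
  mid=-2.79527 |R|=1.01514 →lo
  ...
  [-2.78530,-2.78511] ⇒ x*=-2.7853
Interval (-2.7853, 0).

left endpoint -2.7853.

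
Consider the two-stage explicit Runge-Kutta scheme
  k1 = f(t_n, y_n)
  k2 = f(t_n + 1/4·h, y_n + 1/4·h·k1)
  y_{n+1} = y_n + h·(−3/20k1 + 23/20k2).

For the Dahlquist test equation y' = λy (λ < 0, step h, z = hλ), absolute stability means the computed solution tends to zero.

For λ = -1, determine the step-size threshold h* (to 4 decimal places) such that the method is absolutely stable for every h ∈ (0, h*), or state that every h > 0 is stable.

(-3.4783,0); λ=-1 ⇒ h* = (80/23)/1 = 3.4783.

With y'=λy (z=hλ):
  k1=λy_n ⇒ h·k1=z·y_n;  k2=λ(1+1/4z)y_n ⇒ h·k2=z(1+1/4z)y_n
  y_{n+1}/y_n = 1 − 3/20z + 23/20z(1+1/4z) = 1 + z + 23/80z²
  so R(z) = 1 + z + 23/80z².

Need |R(x)|<1, x<0.
x=-1.77: |R|=0.1307
R=1: x+23/80x²=0 ⇒ x=−80/23=-3.4783; min R=1−1/(4·23/80)=0.1304>−1
Confirm numerically:
  x=-2.827: |R|=0.47068 <1
  x=-2.177: |R|=0.18556 <1
  x=-1.404: |R|=0.16272 <1
  x=-3.914: |R|=1.49033 >1
  x=-3.869: |R|=1.43463 >1
  x=-3.783: |R|=1.33144 >1
Interval (-3.4783, 0).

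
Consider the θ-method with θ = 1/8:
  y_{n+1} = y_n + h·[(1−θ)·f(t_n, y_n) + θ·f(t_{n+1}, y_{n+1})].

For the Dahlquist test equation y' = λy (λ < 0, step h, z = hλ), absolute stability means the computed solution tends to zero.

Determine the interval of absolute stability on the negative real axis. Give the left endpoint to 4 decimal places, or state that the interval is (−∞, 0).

On y'=λy, z=hλ:
  y_{n+1} = y_n + z·[7/8·y_n + 1/8·y_{n+1}] ⇒ (1 − 1/8z)y_{n+1} = (1 + 7/8z)y_n
  R(z) = (1 + 7/8z)/(1 − 1/8z).

Boundary: |R(x)|=1, x<0.
x=-0.32: |R|=0.6923
R=−1: 1+7/8x = −1+1/8x ⇒ -3/4x=2 ⇒ x=2/(-3/4)=-2.6667
Confirm numerically:
  x=-1.981: |R|=0.58782 <1
  x=-1.808: |R|=0.47471 <1
  x=-1.187: |R|=0.03363 <1
  x=-1.086: |R|=0.04380 <1
  x=-3.233: |R|=1.30250 >1
  x=-2.759: |R|=1.05149 >1
Stable set (-2.6667, 0).

z∈(-2.6667,0).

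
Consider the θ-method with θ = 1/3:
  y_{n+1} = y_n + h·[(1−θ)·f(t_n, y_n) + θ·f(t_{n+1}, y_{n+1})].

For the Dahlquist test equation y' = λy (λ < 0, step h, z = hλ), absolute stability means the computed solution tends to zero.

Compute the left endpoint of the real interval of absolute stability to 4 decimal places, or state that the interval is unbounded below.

z* = -6.0000.

With y'=λy (z=hλ):
  y_{n+1} = y_n + z·[2/3·y_n + 1/3·y_{n+1}] ⇒ (1 − 1/3z)y_{n+1} = (1 + 2/3z)y_n
  so R(z) = (1 + 2/3z)/(1 − 1/3z).

Solve |R(x)|<1 on ℝ⁻.
x=-0.79: |R|=0.3747
R=−1: 1+2/3x = −1+1/3x ⇒ -1/3x=2 ⇒ x=2/(-1/3)=-6.0000
Confirm numerically:
  x=-5.689: |R|=0.96421 <1
  x=-4.113: |R|=0.73471 <1
  x=-4.015: |R|=0.71703 <1
  x=-2.439: |R|=0.34528 <1
  x=-6.576: |R|=1.06015 >1
  x=-6.389: |R|=1.04143 >1
Stable set (-6.0000, 0).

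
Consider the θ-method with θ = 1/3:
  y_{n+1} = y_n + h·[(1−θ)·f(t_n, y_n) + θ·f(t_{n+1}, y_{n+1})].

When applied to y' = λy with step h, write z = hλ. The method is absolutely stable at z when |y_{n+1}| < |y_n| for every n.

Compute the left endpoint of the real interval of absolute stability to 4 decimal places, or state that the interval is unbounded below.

Test eqn y'=λy, z=hλ:
  y_{n+1} = y_n + z·[2/3·y_n + 1/3·y_{n+1}] ⇒ (1 − 1/3z)y_{n+1} = (1 + 2/3z)y_n
  Hence R(z) = (1 + 2/3z)/(1 − 1/3z).

Boundary: |R(x)|=1, x<0.
x=-1.68: |R|=0.0769
R=−1: 1+2/3x = −1+1/3x ⇒ -1/3x=2 ⇒ x=2/(-1/3)=-6.0000
Confirm numerically:
  x=-5.777: |R|=0.97459 <1
  x=-4.114: |R|=0.73489 <1
  x=-3.466: |R|=0.60810 <1
  x=-6.576: |R|=1.06015 >1
  x=-6.490: |R|=1.05163 >1
  x=-6.154: |R|=1.01682 >1
Interval (-6.0000, 0).

z* = -6.0000.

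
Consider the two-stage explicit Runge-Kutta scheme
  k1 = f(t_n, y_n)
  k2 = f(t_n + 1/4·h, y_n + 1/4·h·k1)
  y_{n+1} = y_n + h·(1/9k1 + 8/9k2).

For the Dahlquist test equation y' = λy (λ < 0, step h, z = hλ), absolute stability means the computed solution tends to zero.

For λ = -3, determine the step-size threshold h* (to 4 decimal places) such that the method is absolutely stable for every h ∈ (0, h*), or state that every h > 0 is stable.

On y'=λy, z=hλ:
  k1=λy_n ⇒ h·k1=z·y_n;  k2=λ(1+1/4z)y_n ⇒ h·k2=z(1+1/4z)y_n
  y_{n+1}/y_n = 1 + 1/9z + 8/9z(1+1/4z) = 1 + z + 2/9z²
  Hence R(z) = 1 + z + 2/9z².

Solve |R(x)|<1 on ℝ⁻.
x=-1.52: |R|=0.0066
R=1: x+2/9x²=0 ⇒ x=−9/2=-4.5000; min R=1−1/(4·2/9)=-0.1250>−1
Confirm numerically:
  x=-3.230: |R|=0.08842 <1
  x=-2.098: |R|=0.11987 <1
  x=-1.973: |R|=0.10795 <1
  x=-4.909: |R|=1.44617 >1
  x=-4.803: |R|=1.32340 >1
  x=-4.683: |R|=1.19044 >1
Interval (-4.5000, 0).

(-4.5000,0); λ=-3 ⇒ h* = (9/2)/3 = 1.5000.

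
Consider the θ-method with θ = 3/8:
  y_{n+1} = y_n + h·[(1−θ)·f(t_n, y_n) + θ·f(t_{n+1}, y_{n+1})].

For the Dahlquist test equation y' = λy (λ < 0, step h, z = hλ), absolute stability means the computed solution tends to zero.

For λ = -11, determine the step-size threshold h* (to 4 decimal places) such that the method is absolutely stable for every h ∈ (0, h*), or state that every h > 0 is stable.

(-8.0000,0); λ=-11 ⇒ h* = (8)/11 = 0.7273.

Set f=λy, z=hλ:
  y_{n+1} = y_n + z·[5/8·y_n + 3/8·y_{n+1}] ⇒ (1 − 3/8z)y_{n+1} = (1 + 5/8z)y_n
  R(z) = (1 + 5/8z)/(1 − 3/8z).

Find x<0 with |R(x)|<1.
x=-0.62: |R|=0.4970
R=−1: 1+5/8x = −1+3/8x ⇒ -1/4x=2 ⇒ x=2/(-1/4)=-8.0000
Confirm numerically:
  x=-7.641: |R|=0.97678 <1
  x=-7.174: |R|=0.94404 <1
  x=-6.248: |R|=0.86898 <1
  x=-3.734: |R|=0.55567 <1
  x=-8.469: |R|=1.02808 >1
  x=-8.266: |R|=1.01622 >1
  x=-8.165: |R|=1.01016 >1
Stable set (-8.0000, 0).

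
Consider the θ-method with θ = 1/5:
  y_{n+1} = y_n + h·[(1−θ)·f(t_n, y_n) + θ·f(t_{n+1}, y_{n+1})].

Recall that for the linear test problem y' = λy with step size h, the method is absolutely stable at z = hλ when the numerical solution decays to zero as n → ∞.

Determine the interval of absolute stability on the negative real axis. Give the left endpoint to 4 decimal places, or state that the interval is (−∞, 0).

Set f=λy, z=hλ:
  y_{n+1} = y_n + z·[4/5·y_n + 1/5·y_{n+1}] ⇒ (1 − 1/5z)y_{n+1} = (1 + 4/5z)y_n
  so R(z) = (1 + 4/5z)/(1 − 1/5z).

Find x<0 with |R(x)|<1.
x=-0.55: |R|=0.5045
R=−1: 1+4/5x = −1+1/5x ⇒ -3/5x=2 ⇒ x=2/(-3/5)=-3.3333
Confirm numerically:
  x=-2.804: |R|=0.79651 <1
  x=-2.697: |R|=0.75198 <1
  x=-1.622: |R|=0.22471 <1
  x=-1.569: |R|=0.19425 <1
  x=-3.833: |R|=1.16970 >1
  x=-3.483: |R|=1.05293 >1
  x=-3.437: |R|=1.03686 >1
Interval (-3.3333, 0).

(-3.3333, 0).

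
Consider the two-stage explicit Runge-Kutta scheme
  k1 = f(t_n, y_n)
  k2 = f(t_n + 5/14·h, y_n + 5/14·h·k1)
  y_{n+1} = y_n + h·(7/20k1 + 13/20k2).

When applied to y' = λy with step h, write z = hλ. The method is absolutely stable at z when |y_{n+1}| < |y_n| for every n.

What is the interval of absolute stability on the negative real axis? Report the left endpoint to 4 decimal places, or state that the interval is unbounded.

On y'=λy, z=hλ:
  k1=λy_n ⇒ h·k1=z·y_n;  k2=λ(1+5/14z)y_n ⇒ h·k2=z(1+5/14z)y_n
  y_{n+1}/y_n = 1 + 7/20z + 13/20z(1+5/14z) = 1 + z + 13/56z²
  Hence R(z) = 1 + z + 13/56z².

Need |R(x)|<1, x<0.
x=-0.54: |R|=0.5277
R=1: x+13/56x²=0 ⇒ x=−56/13=-4.3077; min R=1−1/(4·13/56)=-0.0769>−1
Confirm numerically:
  x=-3.340: |R|=0.24969 <1
  x=-2.122: |R|=0.07669 <1
  x=-2.116: |R|=0.07659 <1
  x=-4.784: |R|=1.52897 >1
  x=-4.548: |R|=1.25371 >1
So |R|<1 on (-4.3077, 0).

(-4.3077, 0).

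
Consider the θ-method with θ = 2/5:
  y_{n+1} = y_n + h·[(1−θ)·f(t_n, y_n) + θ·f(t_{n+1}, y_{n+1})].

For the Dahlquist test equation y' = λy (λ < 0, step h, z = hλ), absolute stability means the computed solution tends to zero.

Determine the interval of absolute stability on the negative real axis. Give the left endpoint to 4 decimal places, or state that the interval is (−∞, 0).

On y'=λy, z=hλ:
  y_{n+1} = y_n + z·[3/5·y_n + 2/5·y_{n+1}] ⇒ (1 − 2/5z)y_{n+1} = (1 + 3/5z)y_n
  Hence R(z) = (1 + 3/5z)/(1 − 2/5z).

Solve |R(x)|<1 on ℝ⁻.
x=-1.45: |R|=0.0823
R=−1: 1+3/5x = −1+2/5x ⇒ -1/5x=2 ⇒ x=2/(-1/5)=-10.0000
Confirm numerically:
  x=-7.595: |R|=0.88088 <1
  x=-7.116: |R|=0.85004 <1
  x=-5.624: |R|=0.73067 <1
  x=-10.113: |R|=1.00448 >1
  x=-10.059: |R|=1.00235 >1
Stable set (-10.0000, 0).

z∈(-10.0000,0).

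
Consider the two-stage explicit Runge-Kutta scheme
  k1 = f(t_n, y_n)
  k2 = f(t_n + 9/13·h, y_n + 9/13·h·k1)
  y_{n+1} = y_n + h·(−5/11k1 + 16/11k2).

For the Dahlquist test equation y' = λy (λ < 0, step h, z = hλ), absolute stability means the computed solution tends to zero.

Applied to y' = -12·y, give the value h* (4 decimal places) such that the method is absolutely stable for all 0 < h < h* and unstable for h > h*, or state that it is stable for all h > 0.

(-0.9931,0); λ=-12 ⇒ h* = (143/144)/12 = 0.0828.

With y'=λy (z=hλ):
  k1=λy_n ⇒ h·k1=z·y_n;  k2=λ(1+9/13z)y_n ⇒ h·k2=z(1+9/13z)y_n
  y_{n+1}/y_n = 1 − 5/11z + 16/11z(1+9/13z) = 1 + z + 144/143z²
  so R(z) = 1 + z + 144/143z².

Solve |R(x)|<1 on ℝ⁻.
x=-1.79: |R|=2.4365
R=1: x+144/143x²=0 ⇒ x=−143/144=-0.9931; min R=1−1/(4·144/143)=0.7517>−1
Confirm numerically:
  x=-0.840: |R|=0.87053 <1
  x=-0.507: |R|=0.75185 <1
  x=-0.424: |R|=0.75703 <1
  x=-1.564: |R|=1.89920 >1
  x=-1.215: |R|=1.27155 >1
  x=-1.199: |R|=1.24865 >1
Stable set (-0.9931, 0).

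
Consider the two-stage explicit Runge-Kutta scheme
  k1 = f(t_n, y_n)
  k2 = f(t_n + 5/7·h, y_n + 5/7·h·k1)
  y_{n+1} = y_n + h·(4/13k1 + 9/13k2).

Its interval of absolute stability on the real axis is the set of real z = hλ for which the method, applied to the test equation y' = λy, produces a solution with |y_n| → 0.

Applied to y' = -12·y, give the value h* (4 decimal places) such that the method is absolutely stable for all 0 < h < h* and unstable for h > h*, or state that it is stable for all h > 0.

On y'=λy, z=hλ:
  k1=λy_n ⇒ h·k1=z·y_n;  k2=λ(1+5/7z)y_n ⇒ h·k2=z(1+5/7z)y_n
  y_{n+1}/y_n = 1 + 4/13z + 9/13z(1+5/7z) = 1 + z + 45/91z²
  Hence R(z) = 1 + z + 45/91z².

Boundary: |R(x)|=1, x<0.
x=-0.39: |R|=0.6852
R=1: x+45/91x²=0 ⇒ x=−91/45=-2.0222; min R=1−1/(4·45/91)=0.4944>−1
Confirm numerically:
  x=-1.892: |R|=0.87816 <1
  x=-1.855: |R|=0.84661 <1
  x=-1.431: |R|=0.58163 <1
  x=-2.226: |R|=1.22431 >1
  x=-2.215: |R|=1.21116 >1
Interval (-2.0222, 0).

(-2.0222,0); λ=-12 ⇒ h* = (91/45)/12 = 0.1685.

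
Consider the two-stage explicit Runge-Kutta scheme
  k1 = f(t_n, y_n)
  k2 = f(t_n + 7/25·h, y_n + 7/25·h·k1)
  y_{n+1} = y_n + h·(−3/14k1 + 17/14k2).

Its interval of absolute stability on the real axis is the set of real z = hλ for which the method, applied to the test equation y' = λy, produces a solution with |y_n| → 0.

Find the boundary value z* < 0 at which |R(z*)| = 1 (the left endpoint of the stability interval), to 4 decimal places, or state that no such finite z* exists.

left endpoint -2.9412.

With y'=λy (z=hλ):
  k1=λy_n ⇒ h·k1=z·y_n;  k2=λ(1+7/25z)y_n ⇒ h·k2=z(1+7/25z)y_n
  y_{n+1}/y_n = 1 − 3/14z + 17/14z(1+7/25z) = 1 + z + 17/50z²
  ⇒ R(z) = 1 + z + 17/50z².

Boundary: |R(x)|=1, x<0.
x=-0.6: |R|=0.5224
R=1: x+17/50x²=0 ⇒ x=−50/17=-2.9412; min R=1−1/(4·17/50)=0.2647>−1
Confirm numerically:
  x=-2.913: |R|=0.97209 <1
  x=-2.882: |R|=0.94201 <1
  x=-1.721: |R|=0.28603 <1
  x=-3.088: |R|=1.15415 >1
  x=-2.984: |R|=1.04345 >1
So |R|<1 on (-2.9412, 0).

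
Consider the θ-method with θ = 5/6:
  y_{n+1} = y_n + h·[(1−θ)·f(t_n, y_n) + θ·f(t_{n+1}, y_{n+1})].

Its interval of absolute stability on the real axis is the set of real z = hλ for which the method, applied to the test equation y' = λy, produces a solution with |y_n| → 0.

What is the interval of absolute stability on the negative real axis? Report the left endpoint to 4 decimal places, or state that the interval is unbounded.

Test eqn y'=λy, z=hλ:
  y_{n+1} = y_n + z·[1/6·y_n + 5/6·y_{n+1}] ⇒ (1 − 5/6z)y_{n+1} = (1 + 1/6z)y_n
  R(z) = (1 + 1/6z)/(1 − 5/6z).

Need |R(x)|<1, x<0.
x=-1.04: |R|=0.4429
x=-2: |R|=0.2500
x=-10: |R|=0.0714
x=-100: |R|=0.1858
θ=5/6≥1/2 ⇒ |1+1/6x|<|1−5/6x| ∀x<0 ⇒ stable on all of ℝ⁻.

interval (−∞, 0).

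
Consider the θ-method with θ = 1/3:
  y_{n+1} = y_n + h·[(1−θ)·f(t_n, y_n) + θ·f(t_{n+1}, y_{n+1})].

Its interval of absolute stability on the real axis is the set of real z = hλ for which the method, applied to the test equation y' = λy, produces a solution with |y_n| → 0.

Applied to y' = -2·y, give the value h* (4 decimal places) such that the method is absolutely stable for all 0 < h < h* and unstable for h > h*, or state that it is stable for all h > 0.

(-6.0000,0); λ=-2 ⇒ h* = (6)/2 = 3.0000.

Set f=λy, z=hλ:
  y_{n+1} = y_n + z·[2/3·y_n + 1/3·y_{n+1}] ⇒ (1 − 1/3z)y_{n+1} = (1 + 2/3z)y_n
  so R(z) = (1 + 2/3z)/(1 − 1/3z).

Find x<0 with |R(x)|<1.
x=-1.34: |R|=0.0737
R=−1: 1+2/3x = −1+1/3x ⇒ -1/3x=2 ⇒ x=2/(-1/3)=-6.0000
Confirm numerically:
  x=-5.438: |R|=0.93340 <1
  x=-5.146: |R|=0.89516 <1
  x=-4.247: |R|=0.75811 <1
  x=-3.696: |R|=0.65591 <1
  x=-6.588: |R|=1.06133 >1
  x=-6.382: |R|=1.04072 >1
Interval (-6.0000, 0).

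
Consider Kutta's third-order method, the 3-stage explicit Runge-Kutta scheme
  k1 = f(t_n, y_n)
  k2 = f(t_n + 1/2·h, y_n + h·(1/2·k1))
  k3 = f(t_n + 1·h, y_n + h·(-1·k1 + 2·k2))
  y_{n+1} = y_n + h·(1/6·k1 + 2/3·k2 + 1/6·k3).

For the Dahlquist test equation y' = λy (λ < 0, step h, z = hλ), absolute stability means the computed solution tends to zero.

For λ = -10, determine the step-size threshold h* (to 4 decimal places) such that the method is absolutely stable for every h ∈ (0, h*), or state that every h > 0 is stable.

With y'=λy (z=hλ):
  order 3, 3-stage ⇒ R(z)=1+z+z^2/2+z^3/6
  (e.g. R(-1.38)=0.13419, |R|=0.13419)

Find x<0 with |R(x)|<1.
x=-1.38: |R|=0.1342
|R(-2.89)|=1.7369 |R(-2.23)|=0.5918 |R(-1.28)|=0.1897
Bisect:
  x_lo=-3.2155 |R|=2.5870  x_hi=-0.1260 |R|=0.8816
  mid=-1.67076 |R|=0.05235 →hi
  mid=-2.44315 |R|=0.88919 →hi
  mid=-2.82935 |R|=1.60167 →lo
  mid=-2.63625 |R|=1.21492 →lo
  mid=-2.53970 |R|=1.04488 →lo
  mid=-2.49143 |R|=0.96529 →hi
  mid=-2.51557 |R|=1.00464 →lo
  ...
  [-2.51293,-2.51274] ⇒ x*=-2.5127
So |R|<1 on (-2.5127, 0).

(-2.5127,0); λ=-10 ⇒ h* = 0.2513.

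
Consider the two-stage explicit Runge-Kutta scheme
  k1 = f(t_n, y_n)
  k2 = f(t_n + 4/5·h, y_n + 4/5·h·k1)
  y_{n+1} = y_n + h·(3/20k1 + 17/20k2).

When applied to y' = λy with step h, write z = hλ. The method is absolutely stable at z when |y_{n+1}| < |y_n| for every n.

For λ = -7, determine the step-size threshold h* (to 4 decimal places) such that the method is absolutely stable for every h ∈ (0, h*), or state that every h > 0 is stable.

On y'=λy, z=hλ:
  k1=λy_n ⇒ h·k1=z·y_n;  k2=λ(1+4/5z)y_n ⇒ h·k2=z(1+4/5z)y_n
  y_{n+1}/y_n = 1 + 3/20z + 17/20z(1+4/5z) = 1 + z + 17/25z²
  so R(z) = 1 + z + 17/25z².

Boundary: |R(x)|=1, x<0.
x=-0.72: |R|=0.6325
R=1: x+17/25x²=0 ⇒ x=−25/17=-1.4706; min R=1−1/(4·17/25)=0.6324>−1
Confirm numerically:
  x=-1.356: |R|=0.89434 <1
  x=-1.232: |R|=0.80012 <1
  x=-0.674: |R|=0.63491 <1
  x=-1.942: |R|=1.62253 >1
  x=-1.923: |R|=1.59159 >1
  x=-1.665: |R|=1.22011 >1
Interval (-1.4706, 0).

(-1.4706,0); λ=-7 ⇒ h* = (25/17)/7 = 0.2101.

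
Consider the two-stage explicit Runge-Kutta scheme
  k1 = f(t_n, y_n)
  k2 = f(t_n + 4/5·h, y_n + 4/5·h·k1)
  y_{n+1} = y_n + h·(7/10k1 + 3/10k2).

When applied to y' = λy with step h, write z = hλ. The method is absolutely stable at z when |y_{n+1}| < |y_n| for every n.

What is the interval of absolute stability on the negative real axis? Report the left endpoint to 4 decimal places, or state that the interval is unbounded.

z∈(-4.1667,0).

With y'=λy (z=hλ):
  k1=λy_n ⇒ h·k1=z·y_n;  k2=λ(1+4/5z)y_n ⇒ h·k2=z(1+4/5z)y_n
  y_{n+1}/y_n = 1 + 7/10z + 3/10z(1+4/5z) = 1 + z + 6/25z²
  so R(z) = 1 + z + 6/25z².

Solve |R(x)|<1 on ℝ⁻.
x=-0.87: |R|=0.3117
R=1: x+6/25x²=0 ⇒ x=−25/6=-4.1667; min R=1−1/(4·6/25)=-0.0417>−1
Confirm numerically:
  x=-3.030: |R|=0.17342 <1
  x=-2.979: |R|=0.15087 <1
  x=-2.551: |R|=0.01082 <1
  x=-4.672: |R|=1.56662 >1
  x=-4.283: |R|=1.11958 >1
Interval (-4.1667, 0).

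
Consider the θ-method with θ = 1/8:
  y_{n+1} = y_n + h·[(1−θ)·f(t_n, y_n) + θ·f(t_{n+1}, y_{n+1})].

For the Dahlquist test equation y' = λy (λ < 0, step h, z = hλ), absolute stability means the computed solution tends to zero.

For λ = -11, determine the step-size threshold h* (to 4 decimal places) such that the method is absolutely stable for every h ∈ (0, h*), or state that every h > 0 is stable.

(-2.6667,0); λ=-11 ⇒ h* = (8/3)/11 = 0.2424.

With y'=λy (z=hλ):
  y_{n+1} = y_n + z·[7/8·y_n + 1/8·y_{n+1}] ⇒ (1 − 1/8z)y_{n+1} = (1 + 7/8z)y_n
  ⇒ R(z) = (1 + 7/8z)/(1 − 1/8z).

Need |R(x)|<1, x<0.
x=-1.2: |R|=0.0435
R=−1: 1+7/8x = −1+1/8x ⇒ -3/4x=2 ⇒ x=2/(-3/4)=-2.6667
Confirm numerically:
  x=-2.180: |R|=0.71316 <1
  x=-2.134: |R|=0.68463 <1
  x=-1.673: |R|=0.38365 <1
  x=-3.146: |R|=1.25803 >1
  x=-2.925: |R|=1.14188 >1
  x=-2.877: |R|=1.11602 >1
So |R|<1 on (-2.6667, 0).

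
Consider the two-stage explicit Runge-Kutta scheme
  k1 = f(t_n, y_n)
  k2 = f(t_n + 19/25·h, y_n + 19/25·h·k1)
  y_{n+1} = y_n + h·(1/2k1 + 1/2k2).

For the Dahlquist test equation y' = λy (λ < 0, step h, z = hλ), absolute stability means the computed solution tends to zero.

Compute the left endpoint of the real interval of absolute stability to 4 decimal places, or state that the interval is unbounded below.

On y'=λy, z=hλ:
  k1=λy_n ⇒ h·k1=z·y_n;  k2=λ(1+19/25z)y_n ⇒ h·k2=z(1+19/25z)y_n
  y_{n+1}/y_n = 1 + 1/2z + 1/2z(1+19/25z) = 1 + z + 19/50z²
  R(z) = 1 + z + 19/50z².

Boundary: |R(x)|=1, x<0.
x=-0.34: |R|=0.7039
R=1: x+19/50x²=0 ⇒ x=−50/19=-2.6316; min R=1−1/(4·19/50)=0.3421>−1
Confirm numerically:
  x=-2.423: |R|=0.80795 <1
  x=-1.850: |R|=0.45055 <1
  x=-1.716: |R|=0.40297 <1
  x=-3.065: |R|=1.50481 >1
  x=-2.748: |R|=1.12157 >1
Stable set (-2.6316, 0).

left endpoint -2.6316.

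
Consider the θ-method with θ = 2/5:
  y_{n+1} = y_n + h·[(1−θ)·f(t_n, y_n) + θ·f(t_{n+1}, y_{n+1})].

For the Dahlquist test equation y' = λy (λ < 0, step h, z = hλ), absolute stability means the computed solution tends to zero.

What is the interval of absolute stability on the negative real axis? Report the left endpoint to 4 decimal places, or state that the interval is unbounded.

(-10.0000, 0).

Set f=λy, z=hλ:
  y_{n+1} = y_n + z·[3/5·y_n + 2/5·y_{n+1}] ⇒ (1 − 2/5z)y_{n+1} = (1 + 3/5z)y_n
  R(z) = (1 + 3/5z)/(1 − 2/5z).

Find x<0 with |R(x)|<1.
x=-1.76: |R|=0.0329
R=−1: 1+3/5x = −1+2/5x ⇒ -1/5x=2 ⇒ x=2/(-1/5)=-10.0000
Confirm numerically:
  x=-6.736: |R|=0.82330 <1
  x=-6.662: |R|=0.81783 <1
  x=-5.703: |R|=0.73808 <1
  x=-5.263: |R|=0.69490 <1
  x=-10.540: |R|=1.02071 >1
  x=-10.411: |R|=1.01592 >1
  x=-10.154: |R|=1.00609 >1
So |R|<1 on (-10.0000, 0).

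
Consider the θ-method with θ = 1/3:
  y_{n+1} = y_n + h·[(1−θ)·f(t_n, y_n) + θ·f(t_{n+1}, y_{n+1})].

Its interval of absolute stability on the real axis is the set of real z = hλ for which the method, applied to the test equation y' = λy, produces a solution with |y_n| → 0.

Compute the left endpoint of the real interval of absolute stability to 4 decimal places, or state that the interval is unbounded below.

With y'=λy (z=hλ):
  y_{n+1} = y_n + z·[2/3·y_n + 1/3·y_{n+1}] ⇒ (1 − 1/3z)y_{n+1} = (1 + 2/3z)y_n
  Hence R(z) = (1 + 2/3z)/(1 − 1/3z).

Boundary: |R(x)|=1, x<0.
x=-0.83: |R|=0.3499
R=−1: 1+2/3x = −1+1/3x ⇒ -1/3x=2 ⇒ x=2/(-1/3)=-6.0000
Confirm numerically:
  x=-5.691: |R|=0.96445 <1
  x=-5.320: |R|=0.91827 <1
  x=-4.701: |R|=0.83132 <1
  x=-2.989: |R|=0.49724 <1
  x=-6.505: |R|=1.05313 >1
  x=-6.416: |R|=1.04418 >1
Interval (-6.0000, 0).

z* = -6.0000.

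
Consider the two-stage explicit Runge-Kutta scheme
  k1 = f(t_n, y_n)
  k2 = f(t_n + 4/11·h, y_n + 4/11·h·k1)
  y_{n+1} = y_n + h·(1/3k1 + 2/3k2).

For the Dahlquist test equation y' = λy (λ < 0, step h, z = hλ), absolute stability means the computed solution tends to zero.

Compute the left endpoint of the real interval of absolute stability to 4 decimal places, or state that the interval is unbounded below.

With y'=λy (z=hλ):
  k1=λy_n ⇒ h·k1=z·y_n;  k2=λ(1+4/11z)y_n ⇒ h·k2=z(1+4/11z)y_n
  y_{n+1}/y_n = 1 + 1/3z + 2/3z(1+4/11z) = 1 + z + 8/33z²
  ⇒ R(z) = 1 + z + 8/33z².

Need |R(x)|<1, x<0.
x=-1.58: |R|=0.0252
R=1: x+8/33x²=0 ⇒ x=−33/8=-4.1250; min R=1−1/(4·8/33)=-0.0312>−1
Confirm numerically:
  x=-4.032: |R|=0.90910 <1
  x=-2.800: |R|=0.10061 <1
  x=-1.743: |R|=0.00650 <1
  x=-1.738: |R|=0.00572 <1
  x=-4.601: |R|=1.53093 >1
  x=-4.354: |R|=1.24171 >1
So |R|<1 on (-4.1250, 0).

z* = -4.1250.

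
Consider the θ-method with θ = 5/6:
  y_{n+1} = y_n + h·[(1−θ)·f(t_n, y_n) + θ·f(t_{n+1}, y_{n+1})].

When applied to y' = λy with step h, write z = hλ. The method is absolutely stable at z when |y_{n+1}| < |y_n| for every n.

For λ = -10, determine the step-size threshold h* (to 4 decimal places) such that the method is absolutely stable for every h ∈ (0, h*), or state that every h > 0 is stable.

With y'=λy (z=hλ):
  y_{n+1} = y_n + z·[1/6·y_n + 5/6·y_{n+1}] ⇒ (1 − 5/6z)y_{n+1} = (1 + 1/6z)y_n
  Hence R(z) = (1 + 1/6z)/(1 − 5/6z).

Find x<0 with |R(x)|<1.
x=-0.69: |R|=0.5619
x=-2: |R|=0.2500
x=-10: |R|=0.0714
x=-100: |R|=0.1858
θ=5/6≥1/2 ⇒ |1+1/6x|<|1−5/6x| ∀x<0 ⇒ interval (−∞,0).

(−∞, 0) — no finite endpoint. Any h>0 works for λ=-10.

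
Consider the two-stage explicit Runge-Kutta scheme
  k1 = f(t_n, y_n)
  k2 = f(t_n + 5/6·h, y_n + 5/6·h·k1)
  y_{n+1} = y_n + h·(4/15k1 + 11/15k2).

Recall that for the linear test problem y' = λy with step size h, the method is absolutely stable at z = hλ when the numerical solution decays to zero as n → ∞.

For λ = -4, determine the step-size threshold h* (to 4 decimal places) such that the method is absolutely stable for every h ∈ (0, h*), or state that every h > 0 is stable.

Test eqn y'=λy, z=hλ:
  k1=λy_n ⇒ h·k1=z·y_n;  k2=λ(1+5/6z)y_n ⇒ h·k2=z(1+5/6z)y_n
  y_{n+1}/y_n = 1 + 4/15z + 11/15z(1+5/6z) = 1 + z + 11/18z²
  Hence R(z) = 1 + z + 11/18z².

Need |R(x)|<1, x<0.
x=-0.44: |R|=0.6783
R=1: x+11/18x²=0 ⇒ x=−18/11=-1.6364; min R=1−1/(4·11/18)=0.5909>−1
Confirm numerically:
  x=-1.344: |R|=0.75987 <1
  x=-1.274: |R|=0.71788 <1
  x=-0.946: |R|=0.60089 <1
  x=-2.061: |R|=1.53483 >1
  x=-1.748: |R|=1.11925 >1
Stable set (-1.6364, 0).

(-1.6364,0); λ=-4 ⇒ h* = (18/11)/4 = 0.4091.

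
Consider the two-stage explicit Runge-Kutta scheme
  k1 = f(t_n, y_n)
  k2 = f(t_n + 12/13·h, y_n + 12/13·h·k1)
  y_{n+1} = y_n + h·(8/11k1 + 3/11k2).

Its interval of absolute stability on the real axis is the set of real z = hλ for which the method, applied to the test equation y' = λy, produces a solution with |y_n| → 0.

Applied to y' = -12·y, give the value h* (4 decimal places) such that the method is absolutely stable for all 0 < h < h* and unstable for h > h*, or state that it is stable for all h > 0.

Test eqn y'=λy, z=hλ:
  k1=λy_n ⇒ h·k1=z·y_n;  k2=λ(1+12/13z)y_n ⇒ h·k2=z(1+12/13z)y_n
  y_{n+1}/y_n = 1 + 8/11z + 3/11z(1+12/13z) = 1 + z + 36/143z²
  Hence R(z) = 1 + z + 36/143z².

Need |R(x)|<1, x<0.
x=-0.65: |R|=0.4564
R=1: x+36/143x²=0 ⇒ x=−143/36=-3.9722; min R=1−1/(4·36/143)=0.0069>−1
Confirm numerically:
  x=-3.574: |R|=0.64170 <1
  x=-3.279: |R|=0.42776 <1
  x=-2.463: |R|=0.06420 <1
  x=-1.912: |R|=0.00833 <1
  x=-4.191: |R|=1.23083 >1
  x=-4.023: |R|=1.05143 >1
Interval (-3.9722, 0).

(-3.9722,0); λ=-12 ⇒ h* = (143/36)/12 = 0.3310.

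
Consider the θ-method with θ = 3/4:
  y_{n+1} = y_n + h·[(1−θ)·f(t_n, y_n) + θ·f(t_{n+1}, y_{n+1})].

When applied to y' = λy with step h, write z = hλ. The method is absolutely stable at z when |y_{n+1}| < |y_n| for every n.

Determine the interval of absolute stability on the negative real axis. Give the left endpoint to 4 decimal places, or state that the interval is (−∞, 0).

unbounded; (−∞, 0).

On y'=λy, z=hλ:
  y_{n+1} = y_n + z·[1/4·y_n + 3/4·y_{n+1}] ⇒ (1 − 3/4z)y_{n+1} = (1 + 1/4z)y_n
  R(z) = (1 + 1/4z)/(1 − 3/4z).

Need |R(x)|<1, x<0.
x=-0.97: |R|=0.4385
x=-2: |R|=0.2000
x=-10: |R|=0.1765
x=-100: |R|=0.3158
θ=3/4≥1/2 ⇒ |1+1/4x|<|1−3/4x| ∀x<0 ⇒ unbounded interval.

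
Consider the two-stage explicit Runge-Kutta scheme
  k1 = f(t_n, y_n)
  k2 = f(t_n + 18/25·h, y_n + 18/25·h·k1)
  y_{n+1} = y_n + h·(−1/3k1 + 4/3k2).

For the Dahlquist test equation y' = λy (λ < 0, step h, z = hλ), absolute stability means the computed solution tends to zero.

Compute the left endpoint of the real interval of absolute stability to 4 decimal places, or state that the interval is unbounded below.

With y'=λy (z=hλ):
  k1=λy_n ⇒ h·k1=z·y_n;  k2=λ(1+18/25z)y_n ⇒ h·k2=z(1+18/25z)y_n
  y_{n+1}/y_n = 1 − 1/3z + 4/3z(1+18/25z) = 1 + z + 24/25z²
  R(z) = 1 + z + 24/25z².

Find x<0 with |R(x)|<1.
x=-0.7: |R|=0.7704
R=1: x+24/25x²=0 ⇒ x=−25/24=-1.0417; min R=1−1/(4·24/25)=0.7396>−1
Confirm numerically:
  x=-0.835: |R|=0.83434 <1
  x=-0.786: |R|=0.80708 <1
  x=-0.717: |R|=0.77653 <1
  x=-0.442: |R|=0.74555 <1
  x=-1.342: |R|=1.38693 >1
  x=-1.194: |R|=1.17461 >1
Stable set (-1.0417, 0).

z* = -1.0417.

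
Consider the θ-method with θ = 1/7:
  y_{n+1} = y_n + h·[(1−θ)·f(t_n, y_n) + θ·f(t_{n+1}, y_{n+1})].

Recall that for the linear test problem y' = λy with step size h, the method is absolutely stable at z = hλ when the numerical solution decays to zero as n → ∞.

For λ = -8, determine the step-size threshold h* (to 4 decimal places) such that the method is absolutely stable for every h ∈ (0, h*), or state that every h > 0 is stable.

(-2.8000,0); λ=-8 ⇒ h* = (14/5)/8 = 0.3500.

Test eqn y'=λy, z=hλ:
  y_{n+1} = y_n + z·[6/7·y_n + 1/7·y_{n+1}] ⇒ (1 − 1/7z)y_{n+1} = (1 + 6/7z)y_n
  R(z) = (1 + 6/7z)/(1 − 1/7z).

Find x<0 with |R(x)|<1.
x=-1.63: |R|=0.3221
R=−1: 1+6/7x = −1+1/7x ⇒ -5/7x=2 ⇒ x=2/(-5/7)=-2.8000
Confirm numerically:
  x=-2.117: |R|=0.62543 <1
  x=-2.047: |R|=0.58384 <1
  x=-1.724: |R|=0.38331 <1
  x=-1.187: |R|=0.01490 <1
  x=-3.020: |R|=1.10978 >1
  x=-2.924: |R|=1.06247 >1
Interval (-2.8000, 0).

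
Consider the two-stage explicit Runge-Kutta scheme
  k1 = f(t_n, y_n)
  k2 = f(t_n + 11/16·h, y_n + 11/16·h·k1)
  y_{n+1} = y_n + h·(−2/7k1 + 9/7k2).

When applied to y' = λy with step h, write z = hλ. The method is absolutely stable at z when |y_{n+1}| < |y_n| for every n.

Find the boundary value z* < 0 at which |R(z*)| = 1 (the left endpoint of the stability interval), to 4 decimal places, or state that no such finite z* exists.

left endpoint -1.1313.

With y'=λy (z=hλ):
  k1=λy_n ⇒ h·k1=z·y_n;  k2=λ(1+11/16z)y_n ⇒ h·k2=z(1+11/16z)y_n
  y_{n+1}/y_n = 1 − 2/7z + 9/7z(1+11/16z) = 1 + z + 99/112z²
  R(z) = 1 + z + 99/112z².

Need |R(x)|<1, x<0.
x=-1.35: |R|=1.2610
R=1: x+99/112x²=0 ⇒ x=−112/99=-1.1313; min R=1−1/(4·99/112)=0.7172>−1
Confirm numerically:
  x=-0.777: |R|=0.75665 <1
  x=-0.745: |R|=0.74560 <1
  x=-0.614: |R|=0.71924 <1
  x=-0.464: |R|=0.72631 <1
  x=-1.696: |R|=1.84655 >1
  x=-1.677: |R|=1.80890 >1
  x=-1.624: |R|=1.70725 >1
Stable set (-1.1313, 0).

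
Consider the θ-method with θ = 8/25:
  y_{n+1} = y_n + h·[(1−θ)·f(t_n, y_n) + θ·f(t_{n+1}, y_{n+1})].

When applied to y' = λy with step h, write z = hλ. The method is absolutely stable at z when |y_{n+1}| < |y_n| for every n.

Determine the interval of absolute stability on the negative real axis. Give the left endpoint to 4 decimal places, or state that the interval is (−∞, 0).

Set f=λy, z=hλ:
  y_{n+1} = y_n + z·[17/25·y_n + 8/25·y_{n+1}] ⇒ (1 − 8/25z)y_{n+1} = (1 + 17/25z)y_n
  R(z) = (1 + 17/25z)/(1 − 8/25z).

Find x<0 with |R(x)|<1.
x=-0.37: |R|=0.6692
R=−1: 1+17/25x = −1+8/25x ⇒ -9/25x=2 ⇒ x=2/(-9/25)=-5.5556
Confirm numerically:
  x=-3.831: |R|=0.72109 <1
  x=-3.675: |R|=0.68888 <1
  x=-3.203: |R|=0.58176 <1
  x=-5.870: |R|=1.03933 >1
  x=-5.581: |R|=1.00329 >1
So |R|<1 on (-5.5556, 0).

z∈(-5.5556,0).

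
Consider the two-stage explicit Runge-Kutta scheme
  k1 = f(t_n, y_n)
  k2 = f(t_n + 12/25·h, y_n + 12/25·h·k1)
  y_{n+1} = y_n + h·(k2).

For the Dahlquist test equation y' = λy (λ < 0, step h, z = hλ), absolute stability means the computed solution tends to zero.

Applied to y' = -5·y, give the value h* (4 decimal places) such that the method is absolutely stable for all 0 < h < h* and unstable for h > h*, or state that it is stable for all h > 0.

Test eqn y'=λy, z=hλ:
  k1=λy_n ⇒ h·k1=z·y_n;  k2=λ(1+12/25z)y_n ⇒ h·k2=z(1+12/25z)y_n
  y_{n+1}/y_n = 1 + z(1+12/25z) = 1 + z + 12/25z²
  R(z) = 1 + z + 12/25z².

Solve |R(x)|<1 on ℝ⁻.
x=-1: |R|=0.4800
R=1: x+12/25x²=0 ⇒ x=−25/12=-2.0833; min R=1−1/(4·12/25)=0.4792>−1
Confirm numerically:
  x=-1.502: |R|=0.58088 <1
  x=-1.168: |R|=0.48683 <1
  x=-1.101: |R|=0.48086 <1
  x=-0.920: |R|=0.48627 <1
  x=-2.556: |R|=1.57991 >1
  x=-2.383: |R|=1.34277 >1
  x=-2.249: |R|=1.17884 >1
Stable set (-2.0833, 0).

(-2.0833,0); λ=-5 ⇒ h* = (25/12)/5 = 0.4167.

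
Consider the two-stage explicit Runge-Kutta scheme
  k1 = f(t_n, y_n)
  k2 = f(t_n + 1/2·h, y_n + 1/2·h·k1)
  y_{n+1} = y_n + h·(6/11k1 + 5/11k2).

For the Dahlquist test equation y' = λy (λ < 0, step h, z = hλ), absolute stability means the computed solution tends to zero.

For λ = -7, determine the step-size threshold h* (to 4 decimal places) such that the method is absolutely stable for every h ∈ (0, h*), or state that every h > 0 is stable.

(-4.4000,0); λ=-7 ⇒ h* = (22/5)/7 = 0.6286.

Test eqn y'=λy, z=hλ:
  k1=λy_n ⇒ h·k1=z·y_n;  k2=λ(1+1/2z)y_n ⇒ h·k2=z(1+1/2z)y_n
  y_{n+1}/y_n = 1 + 6/11z + 5/11z(1+1/2z) = 1 + z + 5/22z²
  Hence R(z) = 1 + z + 5/22z².

Find x<0 with |R(x)|<1.
x=-0.82: |R|=0.3328
R=1: x+5/22x²=0 ⇒ x=−22/5=-4.4000; min R=1−1/(4·5/22)=-0.1000>−1
Confirm numerically:
  x=-3.669: |R|=0.39045 <1
  x=-3.488: |R|=0.27703 <1
  x=-2.739: |R|=0.03397 <1
  x=-2.445: |R|=0.08636 <1
  x=-4.965: |R|=1.63755 >1
  x=-4.514: |R|=1.11695 >1
  x=-4.484: |R|=1.08560 >1
Interval (-4.4000, 0).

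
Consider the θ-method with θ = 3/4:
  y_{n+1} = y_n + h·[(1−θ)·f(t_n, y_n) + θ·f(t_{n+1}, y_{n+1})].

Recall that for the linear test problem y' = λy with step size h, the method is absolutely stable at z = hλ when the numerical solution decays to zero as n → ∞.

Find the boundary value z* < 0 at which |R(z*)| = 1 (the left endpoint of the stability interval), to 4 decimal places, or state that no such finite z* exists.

(−∞, 0) — no finite endpoint.

Test eqn y'=λy, z=hλ:
  y_{n+1} = y_n + z·[1/4·y_n + 3/4·y_{n+1}] ⇒ (1 − 3/4z)y_{n+1} = (1 + 1/4z)y_n
  Hence R(z) = (1 + 1/4z)/(1 − 3/4z).

Boundary: |R(x)|=1, x<0.
x=-1: |R|=0.4286
x=-2: |R|=0.2000
x=-10: |R|=0.1765
x=-100: |R|=0.3158
θ=3/4≥1/2 ⇒ |1+1/4x|<|1−3/4x| ∀x<0 ⇒ stable on all of ℝ⁻.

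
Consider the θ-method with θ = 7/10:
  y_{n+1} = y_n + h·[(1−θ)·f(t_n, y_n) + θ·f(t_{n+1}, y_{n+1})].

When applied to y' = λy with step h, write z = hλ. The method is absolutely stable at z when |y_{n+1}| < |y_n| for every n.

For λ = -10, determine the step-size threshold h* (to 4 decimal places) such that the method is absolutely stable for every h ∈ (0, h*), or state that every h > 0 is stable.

Test eqn y'=λy, z=hλ:
  y_{n+1} = y_n + z·[3/10·y_n + 7/10·y_{n+1}] ⇒ (1 − 7/10z)y_{n+1} = (1 + 3/10z)y_n
  R(z) = (1 + 3/10z)/(1 − 7/10z).

Boundary: |R(x)|=1, x<0.
x=-1.56: |R|=0.2543
x=-2: |R|=0.1667
x=-10: |R|=0.2500
x=-100: |R|=0.4085
θ=7/10≥1/2 ⇒ |1+3/10x|<|1−7/10x| ∀x<0 ⇒ stable on all of ℝ⁻.

interval (−∞, 0). Any h>0 works for λ=-10.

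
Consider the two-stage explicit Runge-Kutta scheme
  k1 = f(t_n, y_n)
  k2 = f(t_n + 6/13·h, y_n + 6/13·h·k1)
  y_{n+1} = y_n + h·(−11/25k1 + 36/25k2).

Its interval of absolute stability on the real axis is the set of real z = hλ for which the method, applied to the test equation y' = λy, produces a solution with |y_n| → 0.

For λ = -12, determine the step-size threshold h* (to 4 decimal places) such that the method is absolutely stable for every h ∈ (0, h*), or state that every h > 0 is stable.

(-1.5046,0); λ=-12 ⇒ h* = (325/216)/12 = 0.1254.

With y'=λy (z=hλ):
  k1=λy_n ⇒ h·k1=z·y_n;  k2=λ(1+6/13z)y_n ⇒ h·k2=z(1+6/13z)y_n
  y_{n+1}/y_n = 1 − 11/25z + 36/25z(1+6/13z) = 1 + z + 216/325z²
  Hence R(z) = 1 + z + 216/325z².

Find x<0 with |R(x)|<1.
x=-0.97: |R|=0.6553
R=1: x+216/325x²=0 ⇒ x=−325/216=-1.5046; min R=1−1/(4·216/325)=0.6238>−1
Confirm numerically:
  x=-1.449: |R|=0.94643 <1
  x=-1.368: |R|=0.87578 <1
  x=-1.272: |R|=0.80334 <1
  x=-1.213: |R|=0.76489 <1
  x=-1.693: |R|=1.21195 >1
  x=-1.593: |R|=1.09356 >1
Stable set (-1.5046, 0).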